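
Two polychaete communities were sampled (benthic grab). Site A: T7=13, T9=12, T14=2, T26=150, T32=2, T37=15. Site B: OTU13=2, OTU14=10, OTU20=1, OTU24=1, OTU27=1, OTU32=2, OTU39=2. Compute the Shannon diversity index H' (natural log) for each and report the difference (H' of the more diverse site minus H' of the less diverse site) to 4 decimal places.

Site A: N=194, proportions 0.06701, 0.061856, 0.010309, 0.773196, 0.010309, 0.07732, giving H' = 0.844395 (working shown to 6 dp, full precision carried).
Site B: N=19, proportions 0.105263, 0.526316, 0.052632, 0.052632, 0.052632, 0.105263, 0.105263, giving H' = 1.513664.
Difference = |0.844395 − 1.513664| = 0.669269, i.e. 0.6693 to 4 decimal places.

0.6693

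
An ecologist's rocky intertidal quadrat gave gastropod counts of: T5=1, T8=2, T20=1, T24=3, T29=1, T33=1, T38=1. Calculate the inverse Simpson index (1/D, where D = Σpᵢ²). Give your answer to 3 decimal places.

Total N = 1+2+1+3+1+1+1 = 10, so the proportions are 0.1, 0.2, 0.1, 0.3, 0.1, 0.1, 0.1 (working shown to 7 dp, full precision carried).
D = 0.1² + 0.2² + 0.1² + 0.3² + 0.1² + 0.1² + 0.1² = 0.0100000 + 0.0400000 + 0.0100000 + 0.0900000 + 0.0100000 + 0.0100000 + 0.0100000 = 0.1800000.
So 1/D = 5.55556, i.e. 5.556 to 3 decimal places.

5.556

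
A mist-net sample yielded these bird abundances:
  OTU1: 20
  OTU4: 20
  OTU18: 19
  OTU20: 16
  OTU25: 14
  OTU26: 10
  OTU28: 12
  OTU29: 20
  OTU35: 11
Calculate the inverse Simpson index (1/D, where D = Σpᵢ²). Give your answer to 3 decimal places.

8.479

Total N = 20+20+19+16+14+10+12+20+11 = 142, so the proportions are 0.1408451, 0.1408451, 0.1338028, 0.1126761, 0.0985915, 0.0704225, 0.084507, 0.1408451, 0.0774648 (working shown to 7 dp, full precision carried).
D = 0.1408451² + 0.1408451² + 0.1338028² + 0.1126761² + 0.0985915² + 0.0704225² + 0.084507² + 0.1408451² + 0.0774648² = 0.0198373 + 0.0198373 + 0.0179032 + 0.0126959 + 0.0097203 + 0.0049593 + 0.0071414 + 0.0198373 + 0.0060008 = 0.1179329.
So 1/D = 8.47939, i.e. 8.479 to 3 decimal places.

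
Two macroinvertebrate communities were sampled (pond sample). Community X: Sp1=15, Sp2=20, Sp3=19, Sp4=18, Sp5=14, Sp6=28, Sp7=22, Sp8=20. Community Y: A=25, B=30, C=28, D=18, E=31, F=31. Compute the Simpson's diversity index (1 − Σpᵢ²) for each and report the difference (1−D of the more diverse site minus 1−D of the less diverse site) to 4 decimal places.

0.0410

Community X: N=156, proportions 0.096154, 0.128205, 0.121795, 0.115385, 0.089744, 0.179487, 0.141026, 0.128205, giving 1−D = 0.869576 (working shown to 6 dp, full precision carried).
Community Y: N=163, proportions 0.153374, 0.184049, 0.171779, 0.110429, 0.190184, 0.190184, giving 1−D = 0.828560.
Difference = |0.869576 − 0.828560| = 0.041016, i.e. 0.0410 to 4 decimal places.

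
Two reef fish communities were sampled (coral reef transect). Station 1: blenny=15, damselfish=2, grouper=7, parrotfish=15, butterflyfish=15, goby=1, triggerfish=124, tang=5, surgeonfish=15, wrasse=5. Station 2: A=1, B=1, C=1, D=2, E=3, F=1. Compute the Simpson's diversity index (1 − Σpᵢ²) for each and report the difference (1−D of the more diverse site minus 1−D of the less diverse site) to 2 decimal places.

0.18

Station 1: N=204, proportions 0.0735, 0.0098, 0.0343, 0.0735, 0.0735, 0.0049, 0.6078, 0.0245, 0.0735, 0.0245, giving 1−D = 0.6064 (working shown to 4 dp, full precision carried).
Station 2: N=9, proportions 0.1111, 0.1111, 0.1111, 0.2222, 0.3333, 0.1111, giving 1−D = 0.7901.
Difference = |0.6064 − 0.7901| = 0.1837, i.e. 0.18 to 2 decimal places.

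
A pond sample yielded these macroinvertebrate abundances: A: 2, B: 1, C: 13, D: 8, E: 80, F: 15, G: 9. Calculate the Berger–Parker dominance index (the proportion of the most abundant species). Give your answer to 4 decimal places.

0.6250

Total N = 2+1+13+8+80+15+9 = 128, so the proportions are 0.015625, 0.007812, 0.101562, 0.0625, 0.625, 0.117188, 0.070312 (working shown to 6 dp, full precision carried).
The largest proportion is 0.625, i.e. d = 0.6250 to 4 decimal places.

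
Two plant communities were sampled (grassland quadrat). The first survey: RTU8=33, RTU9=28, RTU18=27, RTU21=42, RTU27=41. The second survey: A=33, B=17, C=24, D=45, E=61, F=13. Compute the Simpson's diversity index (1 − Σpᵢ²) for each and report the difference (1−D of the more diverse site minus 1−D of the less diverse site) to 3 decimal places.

The first survey: N=171, proportions 0.192982, 0.163743, 0.157895, 0.245614, 0.239766, giving 1−D = 0.793201 (working shown to 6 dp, full precision carried).
The second survey: N=193, proportions 0.170984, 0.088083, 0.124352, 0.233161, 0.316062, 0.067358, giving 1−D = 0.788746.
Difference = |0.793201 − 0.788746| = 0.004455, i.e. 0.004 to 3 decimal places.

0.004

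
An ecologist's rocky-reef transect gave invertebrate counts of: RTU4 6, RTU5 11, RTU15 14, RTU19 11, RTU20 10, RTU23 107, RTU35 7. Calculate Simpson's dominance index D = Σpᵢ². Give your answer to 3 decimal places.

Total N = 6+11+14+11+10+107+7 = 166, so the proportions are 0.03614, 0.06627, 0.08434, 0.06627, 0.06024, 0.64458, 0.04217 (working shown to 5 dp, full precision carried).
D = 0.03614² + 0.06627² + 0.08434² + 0.06627² + 0.06024² + 0.64458² + 0.04217² = 0.00131 + 0.00439 + 0.00711 + 0.00439 + 0.00363 + 0.41548 + 0.00178 = 0.43809.
To 3 decimal places, D = 0.438.

0.438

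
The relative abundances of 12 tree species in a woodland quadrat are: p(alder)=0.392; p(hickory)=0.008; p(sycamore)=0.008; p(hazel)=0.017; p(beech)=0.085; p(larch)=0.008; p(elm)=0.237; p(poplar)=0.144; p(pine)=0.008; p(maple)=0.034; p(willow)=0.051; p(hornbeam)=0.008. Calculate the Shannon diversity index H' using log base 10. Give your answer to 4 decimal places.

Each pᵢ log₁₀ pᵢ term (working shown to 6 dp, full precision carried): 0.392×(-0.406714)=-0.159432, 0.008×(-2.096910)=-0.016775, 0.008×(-2.096910)=-0.016775, 0.017×(-1.769551)=-0.030082, 0.085×(-1.070581)=-0.090999, 0.008×(-2.096910)=-0.016775, 0.237×(-0.625252)=-0.148185, 0.144×(-0.841638)=-0.121196, 0.008×(-2.096910)=-0.016775, 0.034×(-1.468521)=-0.049930, 0.051×(-1.292430)=-0.065914, 0.008×(-2.096910)=-0.016775.
Sum = -0.749614, so H' = 0.7496.

0.7496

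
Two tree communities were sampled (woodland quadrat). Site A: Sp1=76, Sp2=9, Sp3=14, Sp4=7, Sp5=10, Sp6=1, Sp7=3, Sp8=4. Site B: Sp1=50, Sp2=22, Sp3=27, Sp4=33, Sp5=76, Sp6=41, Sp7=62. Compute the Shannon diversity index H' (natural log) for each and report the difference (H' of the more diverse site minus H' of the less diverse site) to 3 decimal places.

Site A: N=124, proportions 0.6129, 0.07258, 0.1129, 0.05645, 0.08065, 0.00806, 0.02419, 0.03226, giving H' = 1.34169 (working shown to 5 dp, full precision carried).
Site B: N=311, proportions 0.16077, 0.07074, 0.08682, 0.10611, 0.24437, 0.13183, 0.19936, giving H' = 1.86439.
Difference = |1.34169 − 1.86439| = 0.52270, i.e. 0.523 to 3 decimal places.

0.523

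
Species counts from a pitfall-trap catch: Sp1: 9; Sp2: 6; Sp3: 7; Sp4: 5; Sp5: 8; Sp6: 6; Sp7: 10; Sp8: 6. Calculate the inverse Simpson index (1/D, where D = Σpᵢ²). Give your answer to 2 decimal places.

7.61

Total N = 9+6+7+5+8+6+10+6 = 57, so the proportions are 0.157895, 0.105263, 0.122807, 0.087719, 0.140351, 0.105263, 0.175439, 0.105263 (working shown to 6 dp, full precision carried).
D = 0.157895² + 0.105263² + 0.122807² + 0.087719² + 0.140351² + 0.105263² + 0.175439² + 0.105263² = 0.024931 + 0.011080 + 0.015082 + 0.007695 + 0.019698 + 0.011080 + 0.030779 + 0.011080 = 0.131425.
So 1/D = 7.6089, i.e. 7.61 to 2 decimal places.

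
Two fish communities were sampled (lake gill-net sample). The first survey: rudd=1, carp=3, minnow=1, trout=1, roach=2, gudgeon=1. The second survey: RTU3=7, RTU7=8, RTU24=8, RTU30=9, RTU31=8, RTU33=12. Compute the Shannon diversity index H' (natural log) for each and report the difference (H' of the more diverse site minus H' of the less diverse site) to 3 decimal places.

0.099

The first survey: N=9, proportions 0.111111, 0.333333, 0.111111, 0.111111, 0.222222, 0.111111, giving H' = 1.676988 (working shown to 6 dp, full precision carried).
The second survey: N=52, proportions 0.134615, 0.153846, 0.153846, 0.173077, 0.153846, 0.230769, giving H' = 1.775823.
Difference = |1.676988 − 1.775823| = 0.098835, i.e. 0.099 to 3 decimal places.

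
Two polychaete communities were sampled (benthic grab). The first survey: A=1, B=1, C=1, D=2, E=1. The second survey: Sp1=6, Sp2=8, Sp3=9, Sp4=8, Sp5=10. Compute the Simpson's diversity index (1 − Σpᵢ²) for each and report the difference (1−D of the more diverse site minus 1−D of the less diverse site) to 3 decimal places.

The first survey: N=6, proportions 0.16667, 0.16667, 0.16667, 0.33333, 0.16667, giving 1−D = 0.77778 (working shown to 5 dp, full precision carried).
The second survey: N=41, proportions 0.14634, 0.19512, 0.21951, 0.19512, 0.2439, giving 1−D = 0.79477.
Difference = |0.77778 − 0.79477| = 0.01699, i.e. 0.017 to 3 decimal places.

0.017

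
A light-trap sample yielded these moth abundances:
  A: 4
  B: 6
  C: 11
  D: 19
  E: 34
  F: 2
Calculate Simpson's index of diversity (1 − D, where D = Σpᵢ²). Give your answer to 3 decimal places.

0.707

Total N = 4+6+11+19+34+2 = 76, so the proportions are 0.05263, 0.07895, 0.14474, 0.25, 0.44737, 0.02632 (working shown to 5 dp, full precision carried).
D = 0.05263² + 0.07895² + 0.14474² + 0.25² + 0.44737² + 0.02632² = 0.00277 + 0.00623 + 0.02095 + 0.06250 + 0.20014 + 0.00069 = 0.29328.
So 1 − D = 0.70672, i.e. 0.707 to 3 decimal places.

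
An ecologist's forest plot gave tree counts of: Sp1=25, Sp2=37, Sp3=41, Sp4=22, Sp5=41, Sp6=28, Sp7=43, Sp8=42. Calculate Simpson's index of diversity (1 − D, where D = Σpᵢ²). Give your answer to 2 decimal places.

0.87

Total N = 25+37+41+22+41+28+43+42 = 279, so the proportions are 0.0896, 0.1326, 0.147, 0.0789, 0.147, 0.1004, 0.1541, 0.1505 (working shown to 4 dp, full precision carried).
D = 0.0896² + 0.1326² + 0.147² + 0.0789² + 0.147² + 0.1004² + 0.1541² + 0.1505² = 0.0080 + 0.0176 + 0.0216 + 0.0062 + 0.0216 + 0.0101 + 0.0238 + 0.0227 = 0.1315.
So 1 − D = 0.8685, i.e. 0.87 to 2 decimal places.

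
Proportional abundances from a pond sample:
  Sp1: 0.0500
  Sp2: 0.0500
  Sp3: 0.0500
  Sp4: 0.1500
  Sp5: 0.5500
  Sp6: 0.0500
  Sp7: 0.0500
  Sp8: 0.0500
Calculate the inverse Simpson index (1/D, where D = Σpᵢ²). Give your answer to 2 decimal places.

2.94

D = 0.05² + 0.05² + 0.05² + 0.15² + 0.55² + 0.05² + 0.05² + 0.05² = 0.00250 + 0.00250 + 0.00250 + 0.02250 + 0.30250 + 0.00250 + 0.00250 + 0.00250 = 0.34000 (working shown to 5 dp, full precision carried).
So 1/D = 2.9412, i.e. 2.94 to 2 decimal places.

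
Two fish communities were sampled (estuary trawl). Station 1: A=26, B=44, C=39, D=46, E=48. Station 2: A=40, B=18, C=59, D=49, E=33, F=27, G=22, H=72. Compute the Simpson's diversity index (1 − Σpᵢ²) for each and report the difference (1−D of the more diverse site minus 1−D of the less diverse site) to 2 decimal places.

Station 1: N=203, proportions 0.128079, 0.216749, 0.192118, 0.226601, 0.236453, giving 1−D = 0.792448 (working shown to 6 dp, full precision carried).
Station 2: N=320, proportions 0.125, 0.05625, 0.184375, 0.153125, 0.103125, 0.084375, 0.06875, 0.225, giving 1−D = 0.850664.
Difference = |0.792448 − 0.850664| = 0.058216, i.e. 0.06 to 2 decimal places.

0.06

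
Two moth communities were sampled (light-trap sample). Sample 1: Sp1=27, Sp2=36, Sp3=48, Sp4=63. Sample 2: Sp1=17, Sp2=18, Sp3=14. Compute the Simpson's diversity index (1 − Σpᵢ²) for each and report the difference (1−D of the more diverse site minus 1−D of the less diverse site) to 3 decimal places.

Sample 1: N=174, proportions 0.15517, 0.2069, 0.27586, 0.36207, giving 1−D = 0.72592 (working shown to 5 dp, full precision carried).
Sample 2: N=49, proportions 0.34694, 0.36735, 0.28571, giving 1−D = 0.66306.
Difference = |0.72592 − 0.66306| = 0.06286, i.e. 0.063 to 3 decimal places.

0.063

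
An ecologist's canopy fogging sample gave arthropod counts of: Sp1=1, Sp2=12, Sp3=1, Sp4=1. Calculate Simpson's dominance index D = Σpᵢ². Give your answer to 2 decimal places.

0.65

Total N = 1+12+1+1 = 15, so the proportions are 0.0667, 0.8, 0.0667, 0.0667 (working shown to 4 dp, full precision carried).
D = 0.0667² + 0.8² + 0.0667² + 0.0667² = 0.0044 + 0.6400 + 0.0044 + 0.0044 = 0.6533.
To 2 decimal places, D = 0.65.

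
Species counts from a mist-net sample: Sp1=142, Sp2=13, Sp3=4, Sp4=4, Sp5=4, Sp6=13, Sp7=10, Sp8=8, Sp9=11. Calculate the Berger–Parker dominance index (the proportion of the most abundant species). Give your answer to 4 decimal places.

Total N = 142+13+4+4+4+13+10+8+11 = 209, so the proportions are 0.679426, 0.062201, 0.019139, 0.019139, 0.019139, 0.062201, 0.047847, 0.038278, 0.052632 (working shown to 6 dp, full precision carried).
The largest proportion is 0.679426, i.e. d = 0.6794 to 4 decimal places.

0.6794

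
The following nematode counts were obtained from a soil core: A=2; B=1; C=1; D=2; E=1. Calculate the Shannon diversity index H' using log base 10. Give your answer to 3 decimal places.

0.673

Total N = 2+1+1+2+1 = 7, so the proportions are 0.28571, 0.14286, 0.14286, 0.28571, 0.14286 (working shown to 5 dp, full precision carried).
Each pᵢ log₁₀ pᵢ term: 0.28571×(-0.54407)=-0.15545, 0.14286×(-0.84510)=-0.12073, 0.14286×(-0.84510)=-0.12073, 0.28571×(-0.54407)=-0.15545, 0.14286×(-0.84510)=-0.12073.
Sum = -0.67308, so H' = 0.673.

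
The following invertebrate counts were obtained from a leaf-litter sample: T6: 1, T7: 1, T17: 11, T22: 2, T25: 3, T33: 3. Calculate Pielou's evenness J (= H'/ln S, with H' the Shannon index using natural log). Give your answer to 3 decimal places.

0.786

Total N = 1+1+11+2+3+3 = 21, so the proportions are 0.04762, 0.04762, 0.52381, 0.09524, 0.14286, 0.14286 (working shown to 5 dp, full precision carried).
H' = −Σ pᵢ ln pᵢ = −((-0.14498) + (-0.14498) + (-0.33871) + (-0.22394) + (-0.27799) + (-0.27799)) = 1.40858.
With S = 6 species, ln S = 1.79176, so J = 1.40858/1.79176 = 0.78614, i.e. 0.786 to 3 decimal places.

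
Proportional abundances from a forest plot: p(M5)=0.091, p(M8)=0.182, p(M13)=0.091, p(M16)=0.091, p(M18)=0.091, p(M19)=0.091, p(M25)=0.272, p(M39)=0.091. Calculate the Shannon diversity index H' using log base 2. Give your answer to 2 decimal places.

Each pᵢ log₂ pᵢ term (working shown to 4 dp, full precision carried): 0.091×(-3.4580)=-0.3147, 0.182×(-2.4580)=-0.4474, 0.091×(-3.4580)=-0.3147, 0.091×(-3.4580)=-0.3147, 0.091×(-3.4580)=-0.3147, 0.091×(-3.4580)=-0.3147, 0.272×(-1.8783)=-0.5109, 0.091×(-3.4580)=-0.3147.
Sum = -2.8463, so H' = 2.85.

2.85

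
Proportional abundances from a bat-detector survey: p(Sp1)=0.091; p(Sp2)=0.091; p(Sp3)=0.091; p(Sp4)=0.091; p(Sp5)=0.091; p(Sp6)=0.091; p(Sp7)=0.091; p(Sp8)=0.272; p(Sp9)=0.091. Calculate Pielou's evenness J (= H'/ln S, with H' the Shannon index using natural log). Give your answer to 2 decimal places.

H' = −Σ pᵢ ln pᵢ = −((-0.2181) + (-0.2181) + (-0.2181) + (-0.2181) + (-0.2181) + (-0.2181) + (-0.2181) + (-0.3541) + (-0.2181)) = 2.0991 (working shown to 4 dp, full precision carried).
With S = 9 species, ln S = 2.1972, so J = 2.0991/2.1972 = 0.9553, i.e. 0.96 to 2 decimal places.

0.96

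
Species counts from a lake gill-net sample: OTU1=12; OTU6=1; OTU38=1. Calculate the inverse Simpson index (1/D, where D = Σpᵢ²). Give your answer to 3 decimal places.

Total N = 12+1+1 = 14, so the proportions are 0.857143, 0.071429, 0.071429 (working shown to 6 dp, full precision carried).
D = 0.857143² + 0.071429² + 0.071429² = 0.734694 + 0.005102 + 0.005102 = 0.744898.
So 1/D = 1.34247, i.e. 1.342 to 3 decimal places.

1.342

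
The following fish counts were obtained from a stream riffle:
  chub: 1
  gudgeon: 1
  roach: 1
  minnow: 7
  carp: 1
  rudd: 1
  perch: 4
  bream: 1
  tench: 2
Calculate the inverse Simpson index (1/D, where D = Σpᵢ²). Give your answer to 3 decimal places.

Total N = 1+1+1+7+1+1+4+1+2 = 19, so the proportions are 0.0526316, 0.0526316, 0.0526316, 0.3684211, 0.0526316, 0.0526316, 0.2105263, 0.0526316, 0.1052632 (working shown to 7 dp, full precision carried).
D = 0.0526316² + 0.0526316² + 0.0526316² + 0.3684211² + 0.0526316² + 0.0526316² + 0.2105263² + 0.0526316² + 0.1052632² = 0.0027701 + 0.0027701 + 0.0027701 + 0.1357341 + 0.0027701 + 0.0027701 + 0.0443213 + 0.0027701 + 0.0110803 = 0.2077562.
So 1/D = 4.81333, i.e. 4.813 to 3 decimal places.

4.813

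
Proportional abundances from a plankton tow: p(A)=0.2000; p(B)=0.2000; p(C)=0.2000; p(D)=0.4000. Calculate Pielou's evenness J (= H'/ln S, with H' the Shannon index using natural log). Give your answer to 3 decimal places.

0.961

H' = −Σ pᵢ ln pᵢ = −((-0.32189) + (-0.32189) + (-0.32189) + (-0.36652)) = 1.33218 (working shown to 5 dp, full precision carried).
With S = 4 species, ln S = 1.38629, so J = 1.33218/1.38629 = 0.96096, i.e. 0.961 to 3 decimal places.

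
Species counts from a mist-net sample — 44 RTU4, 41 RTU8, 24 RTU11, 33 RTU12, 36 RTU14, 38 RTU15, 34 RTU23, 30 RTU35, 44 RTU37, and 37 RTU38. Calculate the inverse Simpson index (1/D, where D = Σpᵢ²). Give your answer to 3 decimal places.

Total N = 44+41+24+33+36+38+34+30+44+37 = 361, so the proportions are 0.1218837, 0.1135734, 0.066482, 0.0914127, 0.099723, 0.1052632, 0.0941828, 0.0831025, 0.1218837, 0.1024931 (working shown to 7 dp, full precision carried).
D = 0.1218837² + 0.1135734² + 0.066482² + 0.0914127² + 0.099723² + 0.1052632² + 0.0941828² + 0.0831025² + 0.1218837² + 0.1024931² = 0.0148556 + 0.0128989 + 0.0044199 + 0.0083563 + 0.0099447 + 0.0110803 + 0.0088704 + 0.0069060 + 0.0148556 + 0.0105048 = 0.1026926.
So 1/D = 9.73780, i.e. 9.738 to 3 decimal places.

9.738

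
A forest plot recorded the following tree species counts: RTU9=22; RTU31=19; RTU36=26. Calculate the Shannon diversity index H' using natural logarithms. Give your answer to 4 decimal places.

1.0904

Total N = 22+19+26 = 67, so the proportions are 0.328358, 0.283582, 0.38806 (working shown to 6 dp, full precision carried).
Each pᵢ ln pᵢ term: 0.328358×(-1.113650)=-0.365676, 0.283582×(-1.260254)=-0.357385, 0.38806×(-0.946596)=-0.367336.
Sum = -1.090397, so H' = 1.0904.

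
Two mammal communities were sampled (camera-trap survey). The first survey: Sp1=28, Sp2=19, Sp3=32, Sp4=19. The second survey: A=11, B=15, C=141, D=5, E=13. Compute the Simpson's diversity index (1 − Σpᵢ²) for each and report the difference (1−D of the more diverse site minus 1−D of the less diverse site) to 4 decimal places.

0.3332

The first survey: N=98, proportions 0.285714, 0.193878, 0.326531, 0.193878, giving 1−D = 0.736568 (working shown to 6 dp, full precision carried).
The second survey: N=185, proportions 0.059459, 0.081081, 0.762162, 0.027027, 0.07027, giving 1−D = 0.403331.
Difference = |0.736568 − 0.403331| = 0.333237, i.e. 0.3332 to 4 decimal places.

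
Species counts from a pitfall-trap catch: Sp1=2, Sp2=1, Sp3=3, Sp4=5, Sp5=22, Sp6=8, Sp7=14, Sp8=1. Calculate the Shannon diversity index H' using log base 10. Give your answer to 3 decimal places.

Total N = 2+1+3+5+22+8+14+1 = 56, so the proportions are 0.03571, 0.01786, 0.05357, 0.08929, 0.39286, 0.14286, 0.25, 0.01786 (working shown to 5 dp, full precision carried).
Each pᵢ log₁₀ pᵢ term: 0.03571×(-1.44716)=-0.05168, 0.01786×(-1.74819)=-0.03122, 0.05357×(-1.27107)=-0.06809, 0.08929×(-1.04922)=-0.09368, 0.39286×(-0.40577)=-0.15941, 0.14286×(-0.84510)=-0.12073, 0.25×(-0.60206)=-0.15051, 0.01786×(-1.74819)=-0.03122.
Sum = -0.70654, so H' = 0.707.

0.707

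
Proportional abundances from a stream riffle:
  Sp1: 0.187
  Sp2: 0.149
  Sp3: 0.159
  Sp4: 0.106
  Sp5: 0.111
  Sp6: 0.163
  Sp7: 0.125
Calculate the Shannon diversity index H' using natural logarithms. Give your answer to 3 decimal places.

Each pᵢ ln pᵢ term (working shown to 5 dp, full precision carried): 0.187×(-1.67665)=-0.31353, 0.149×(-1.90381)=-0.28367, 0.159×(-1.83885)=-0.29238, 0.106×(-2.24432)=-0.23790, 0.111×(-2.19823)=-0.24400, 0.163×(-1.81401)=-0.29568, 0.125×(-2.07944)=-0.25993.
Sum = -1.92709, so H' = 1.927.

1.927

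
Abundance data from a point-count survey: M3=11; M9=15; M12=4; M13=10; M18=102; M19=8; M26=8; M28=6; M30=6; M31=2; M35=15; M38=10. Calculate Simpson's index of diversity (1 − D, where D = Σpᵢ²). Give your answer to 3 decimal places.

0.706

Total N = 11+15+4+10+102+8+8+6+6+2+15+10 = 197, so the proportions are 0.05584, 0.07614, 0.0203, 0.05076, 0.51777, 0.04061, 0.04061, 0.03046, 0.03046, 0.01015, 0.07614, 0.05076 (working shown to 5 dp, full precision carried).
D = 0.05584² + 0.07614² + 0.0203² + 0.05076² + 0.51777² + 0.04061² + 0.04061² + 0.03046² + 0.03046² + 0.01015² + 0.07614² + 0.05076² = 0.00312 + 0.00580 + 0.00041 + 0.00258 + 0.26808 + 0.00165 + 0.00165 + 0.00093 + 0.00093 + 0.00010 + 0.00580 + 0.00258 = 0.29362.
So 1 − D = 0.70638, i.e. 0.706 to 3 decimal places.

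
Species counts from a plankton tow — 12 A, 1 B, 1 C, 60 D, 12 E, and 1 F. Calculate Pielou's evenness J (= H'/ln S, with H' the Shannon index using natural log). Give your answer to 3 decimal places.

Total N = 12+1+1+60+12+1 = 87, so the proportions are 0.13793, 0.01149, 0.01149, 0.68966, 0.13793, 0.01149 (working shown to 5 dp, full precision carried).
H' = −Σ pᵢ ln pᵢ = −((-0.27324) + (-0.05133) + (-0.05133) + (-0.25625) + (-0.27324) + (-0.05133)) = 0.95673.
With S = 6 species, ln S = 1.79176, so J = 0.95673/1.79176 = 0.53396, i.e. 0.534 to 3 decimal places.

0.534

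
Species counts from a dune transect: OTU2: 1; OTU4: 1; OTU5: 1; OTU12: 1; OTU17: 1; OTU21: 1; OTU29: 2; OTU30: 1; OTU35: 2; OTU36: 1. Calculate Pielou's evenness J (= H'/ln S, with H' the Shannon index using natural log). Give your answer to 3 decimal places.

Total N = 1+1+1+1+1+1+2+1+2+1 = 12, so the proportions are 0.08333, 0.08333, 0.08333, 0.08333, 0.08333, 0.08333, 0.16667, 0.08333, 0.16667, 0.08333 (working shown to 5 dp, full precision carried).
H' = −Σ pᵢ ln pᵢ = −((-0.20708) + (-0.20708) + (-0.20708) + (-0.20708) + (-0.20708) + (-0.20708) + (-0.29863) + (-0.20708) + (-0.29863) + (-0.20708)) = 2.25386.
With S = 10 species, ln S = 2.30259, so J = 2.25386/2.30259 = 0.97884, i.e. 0.979 to 3 decimal places.

0.979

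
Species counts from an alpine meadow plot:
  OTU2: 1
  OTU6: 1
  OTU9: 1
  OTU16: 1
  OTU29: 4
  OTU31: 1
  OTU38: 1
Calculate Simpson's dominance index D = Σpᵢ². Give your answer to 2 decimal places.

0.22

Total N = 1+1+1+1+4+1+1 = 10, so the proportions are 0.1, 0.1, 0.1, 0.1, 0.4, 0.1, 0.1 (working shown to 4 dp, full precision carried).
D = 0.1² + 0.1² + 0.1² + 0.1² + 0.4² + 0.1² + 0.1² = 0.0100 + 0.0100 + 0.0100 + 0.0100 + 0.1600 + 0.0100 + 0.0100 = 0.2200.
To 2 decimal places, D = 0.22.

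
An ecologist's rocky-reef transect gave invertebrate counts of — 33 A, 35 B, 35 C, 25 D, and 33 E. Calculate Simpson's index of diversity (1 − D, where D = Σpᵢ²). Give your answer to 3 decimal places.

Total N = 33+35+35+25+33 = 161, so the proportions are 0.20497, 0.21739, 0.21739, 0.15528, 0.20497 (working shown to 5 dp, full precision carried).
D = 0.20497² + 0.21739² + 0.21739² + 0.15528² + 0.20497² = 0.04201 + 0.04726 + 0.04726 + 0.02411 + 0.04201 = 0.20265.
So 1 − D = 0.79735, i.e. 0.797 to 3 decimal places.

0.797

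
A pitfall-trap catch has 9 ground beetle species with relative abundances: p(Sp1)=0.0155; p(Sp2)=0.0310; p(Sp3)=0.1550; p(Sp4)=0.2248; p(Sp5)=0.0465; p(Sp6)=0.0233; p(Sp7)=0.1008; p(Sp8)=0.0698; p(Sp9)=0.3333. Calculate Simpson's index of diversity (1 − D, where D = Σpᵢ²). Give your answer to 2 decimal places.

D = 0.0155² + 0.031² + 0.155² + 0.2248² + 0.0465² + 0.0233² + 0.1008² + 0.0698² + 0.3333² = 0.0002 + 0.0010 + 0.0240 + 0.0505 + 0.0022 + 0.0005 + 0.0102 + 0.0049 + 0.1111 = 0.2046 (working shown to 4 dp, full precision carried).
So 1 − D = 0.7954, i.e. 0.80 to 2 decimal places.

0.80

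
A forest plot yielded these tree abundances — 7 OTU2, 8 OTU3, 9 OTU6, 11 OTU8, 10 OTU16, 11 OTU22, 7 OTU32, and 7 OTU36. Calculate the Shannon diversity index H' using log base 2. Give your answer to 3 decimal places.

2.975

Total N = 7+8+9+11+10+11+7+7 = 70, so the proportions are 0.1, 0.11429, 0.12857, 0.15714, 0.14286, 0.15714, 0.1, 0.1 (working shown to 5 dp, full precision carried).
Each pᵢ log₂ pᵢ term: 0.1×(-3.32193)=-0.33219, 0.11429×(-3.12928)=-0.35763, 0.12857×(-2.95936)=-0.38049, 0.15714×(-2.66985)=-0.41955, 0.14286×(-2.80735)=-0.40105, 0.15714×(-2.66985)=-0.41955, 0.1×(-3.32193)=-0.33219, 0.1×(-3.32193)=-0.33219.
Sum = -2.97485, so H' = 2.975.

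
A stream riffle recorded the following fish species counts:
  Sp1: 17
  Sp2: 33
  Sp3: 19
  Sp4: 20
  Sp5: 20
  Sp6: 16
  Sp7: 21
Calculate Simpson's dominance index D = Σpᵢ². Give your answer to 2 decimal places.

Total N = 17+33+19+20+20+16+21 = 146, so the proportions are 0.1164, 0.226, 0.1301, 0.137, 0.137, 0.1096, 0.1438 (working shown to 4 dp, full precision carried).
D = 0.1164² + 0.226² + 0.1301² + 0.137² + 0.137² + 0.1096² + 0.1438² = 0.0136 + 0.0511 + 0.0169 + 0.0188 + 0.0188 + 0.0120 + 0.0207 = 0.1518.
To 2 decimal places, D = 0.15.

0.15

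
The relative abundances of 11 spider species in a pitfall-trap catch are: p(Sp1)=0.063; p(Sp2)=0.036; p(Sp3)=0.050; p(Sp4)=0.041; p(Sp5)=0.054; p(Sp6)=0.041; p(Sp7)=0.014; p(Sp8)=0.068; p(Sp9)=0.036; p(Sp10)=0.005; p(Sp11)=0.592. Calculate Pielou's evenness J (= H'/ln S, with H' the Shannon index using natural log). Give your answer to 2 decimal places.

H' = −Σ pᵢ ln pᵢ = −((-0.1742) + (-0.1197) + (-0.1498) + (-0.1310) + (-0.1576) + (-0.1310) + (-0.0598) + (-0.1828) + (-0.1197) + (-0.0265) + (-0.3104)) = 1.5622 (working shown to 4 dp, full precision carried).
With S = 11 species, ln S = 2.3979, so J = 1.5622/2.3979 = 0.6515, i.e. 0.65 to 2 decimal places.

0.65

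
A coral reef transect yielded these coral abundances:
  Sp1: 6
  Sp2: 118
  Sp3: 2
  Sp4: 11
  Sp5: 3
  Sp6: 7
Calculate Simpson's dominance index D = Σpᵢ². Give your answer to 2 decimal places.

Total N = 6+118+2+11+3+7 = 147, so the proportions are 0.0408, 0.8027, 0.0136, 0.0748, 0.0204, 0.0476 (working shown to 4 dp, full precision carried).
D = 0.0408² + 0.8027² + 0.0136² + 0.0748² + 0.0204² + 0.0476² = 0.0017 + 0.6444 + 0.0002 + 0.0056 + 0.0004 + 0.0023 = 0.6545.
To 2 decimal places, D = 0.65.

0.65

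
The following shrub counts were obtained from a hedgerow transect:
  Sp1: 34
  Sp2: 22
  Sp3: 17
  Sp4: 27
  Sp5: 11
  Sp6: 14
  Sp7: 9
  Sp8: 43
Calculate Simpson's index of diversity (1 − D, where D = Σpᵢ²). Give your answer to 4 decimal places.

0.8434

Total N = 34+22+17+27+11+14+9+43 = 177, so the proportions are 0.19209, 0.124294, 0.096045, 0.152542, 0.062147, 0.079096, 0.050847, 0.242938 (working shown to 6 dp, full precision carried).
D = 0.19209² + 0.124294² + 0.096045² + 0.152542² + 0.062147² + 0.079096² + 0.050847² + 0.242938² = 0.036899 + 0.015449 + 0.009225 + 0.023269 + 0.003862 + 0.006256 + 0.002585 + 0.059019 = 0.156564.
So 1 − D = 0.843436, i.e. 0.8434 to 4 decimal places.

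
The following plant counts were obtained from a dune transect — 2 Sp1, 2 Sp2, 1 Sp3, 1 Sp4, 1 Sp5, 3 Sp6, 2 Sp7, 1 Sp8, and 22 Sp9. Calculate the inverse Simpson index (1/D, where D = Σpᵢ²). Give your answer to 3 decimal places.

Total N = 2+2+1+1+1+3+2+1+22 = 35, so the proportions are 0.057143, 0.057143, 0.028571, 0.028571, 0.028571, 0.085714, 0.057143, 0.028571, 0.628571 (working shown to 6 dp, full precision carried).
D = 0.057143² + 0.057143² + 0.028571² + 0.028571² + 0.028571² + 0.085714² + 0.057143² + 0.028571² + 0.628571² = 0.003265 + 0.003265 + 0.000816 + 0.000816 + 0.000816 + 0.007347 + 0.003265 + 0.000816 + 0.395102 = 0.415510.
So 1/D = 2.40668, i.e. 2.407 to 3 decimal places.

2.407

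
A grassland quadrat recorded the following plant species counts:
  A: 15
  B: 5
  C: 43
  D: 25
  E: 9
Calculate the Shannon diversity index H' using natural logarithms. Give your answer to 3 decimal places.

1.372

Total N = 15+5+43+25+9 = 97, so the proportions are 0.15464, 0.05155, 0.4433, 0.25773, 0.09278 (working shown to 5 dp, full precision carried).
Each pᵢ ln pᵢ term: 0.15464×(-1.86666)=-0.28866, 0.05155×(-2.96527)=-0.15285, 0.4433×(-0.81351)=-0.36063, 0.25773×(-1.35584)=-0.34944, 0.09278×(-2.37749)=-0.22059.
Sum = -1.37217, so H' = 1.372.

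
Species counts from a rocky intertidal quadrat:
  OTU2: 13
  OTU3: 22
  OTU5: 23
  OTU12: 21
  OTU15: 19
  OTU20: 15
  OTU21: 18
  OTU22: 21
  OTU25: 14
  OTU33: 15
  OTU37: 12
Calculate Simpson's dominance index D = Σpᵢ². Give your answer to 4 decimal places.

Total N = 13+22+23+21+19+15+18+21+14+15+12 = 193, so the proportions are 0.067358, 0.11399, 0.119171, 0.108808, 0.098446, 0.07772, 0.093264, 0.108808, 0.072539, 0.07772, 0.062176 (working shown to 6 dp, full precision carried).
D = 0.067358² + 0.11399² + 0.119171² + 0.108808² + 0.098446² + 0.07772² + 0.093264² + 0.108808² + 0.072539² + 0.07772² + 0.062176² = 0.004537 + 0.012994 + 0.014202 + 0.011839 + 0.009692 + 0.006040 + 0.008698 + 0.011839 + 0.005262 + 0.006040 + 0.003866 = 0.095009.
To 4 decimal places, D = 0.0950.

0.0950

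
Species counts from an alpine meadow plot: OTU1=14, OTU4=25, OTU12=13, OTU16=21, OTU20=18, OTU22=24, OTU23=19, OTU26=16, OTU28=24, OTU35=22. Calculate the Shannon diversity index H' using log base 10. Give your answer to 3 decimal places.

0.990

Total N = 14+25+13+21+18+24+19+16+24+22 = 196, so the proportions are 0.07143, 0.12755, 0.06633, 0.10714, 0.09184, 0.12245, 0.09694, 0.08163, 0.12245, 0.11224 (working shown to 5 dp, full precision carried).
Each pᵢ log₁₀ pᵢ term: 0.07143×(-1.14613)=-0.08187, 0.12755×(-0.89432)=-0.11407, 0.06633×(-1.17831)=-0.07815, 0.10714×(-0.97004)=-0.10393, 0.09184×(-1.03698)=-0.09523, 0.12245×(-0.91204)=-0.11168, 0.09694×(-1.01350)=-0.09825, 0.08163×(-1.08814)=-0.08883, 0.12245×(-0.91204)=-0.11168, 0.11224×(-0.94983)=-0.10661.
Sum = -0.99030, so H' = 0.990.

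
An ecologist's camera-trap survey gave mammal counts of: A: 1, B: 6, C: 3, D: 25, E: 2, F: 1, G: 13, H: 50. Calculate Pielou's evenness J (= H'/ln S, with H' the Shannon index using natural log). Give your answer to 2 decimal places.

0.67

Total N = 1+6+3+25+2+1+13+50 = 101, so the proportions are 0.0099, 0.0594, 0.0297, 0.2475, 0.0198, 0.0099, 0.1287, 0.495 (working shown to 4 dp, full precision carried).
H' = −Σ pᵢ ln pᵢ = −((-0.0457) + (-0.1677) + (-0.1045) + (-0.3456) + (-0.0777) + (-0.0457) + (-0.2639) + (-0.3481)) = 1.3988.
With S = 8 species, ln S = 2.0794, so J = 1.3988/2.0794 = 0.6727, i.e. 0.67 to 2 decimal places.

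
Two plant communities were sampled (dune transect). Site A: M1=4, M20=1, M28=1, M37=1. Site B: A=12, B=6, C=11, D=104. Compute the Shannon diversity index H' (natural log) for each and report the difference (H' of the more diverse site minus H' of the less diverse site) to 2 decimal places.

Site A: N=7, proportions 0.57143, 0.14286, 0.14286, 0.14286, giving H' = 1.15374 (working shown to 5 dp, full precision carried).
Site B: N=133, proportions 0.09023, 0.04511, 0.08271, 0.78195, giving H' = 0.75529.
Difference = |1.15374 − 0.75529| = 0.39845, i.e. 0.40 to 2 decimal places.

0.40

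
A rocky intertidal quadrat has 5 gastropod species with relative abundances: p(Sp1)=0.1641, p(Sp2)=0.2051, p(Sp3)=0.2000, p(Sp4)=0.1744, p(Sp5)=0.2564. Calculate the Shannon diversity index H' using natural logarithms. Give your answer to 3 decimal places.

Each pᵢ ln pᵢ term (working shown to 5 dp, full precision carried): 0.1641×(-1.80728)=-0.29657, 0.2051×(-1.58426)=-0.32493, 0.2×(-1.60944)=-0.32189, 0.1744×(-1.74640)=-0.30457, 0.2564×(-1.36102)=-0.34896.
Sum = -1.59693, so H' = 1.597.

1.597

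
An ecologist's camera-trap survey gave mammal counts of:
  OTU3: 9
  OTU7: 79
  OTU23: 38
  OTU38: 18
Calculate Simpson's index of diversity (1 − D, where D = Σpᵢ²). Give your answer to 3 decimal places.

0.610

Total N = 9+79+38+18 = 144, so the proportions are 0.0625, 0.54861, 0.26389, 0.125 (working shown to 5 dp, full precision carried).
D = 0.0625² + 0.54861² + 0.26389² + 0.125² = 0.00391 + 0.30097 + 0.06964 + 0.01562 = 0.39014.
So 1 − D = 0.60986, i.e. 0.610 to 3 decimal places.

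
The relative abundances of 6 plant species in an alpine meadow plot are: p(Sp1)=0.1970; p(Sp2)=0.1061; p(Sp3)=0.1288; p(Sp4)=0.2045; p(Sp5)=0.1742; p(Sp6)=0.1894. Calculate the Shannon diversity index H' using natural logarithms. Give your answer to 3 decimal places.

Each pᵢ ln pᵢ term (working shown to 5 dp, full precision carried): 0.197×(-1.62455)=-0.32004, 0.1061×(-2.24337)=-0.23802, 0.1288×(-2.04949)=-0.26397, 0.2045×(-1.58719)=-0.32458, 0.1742×(-1.74755)=-0.30442, 0.1894×(-1.66389)=-0.31514.
Sum = -1.76618, so H' = 1.766.

1.766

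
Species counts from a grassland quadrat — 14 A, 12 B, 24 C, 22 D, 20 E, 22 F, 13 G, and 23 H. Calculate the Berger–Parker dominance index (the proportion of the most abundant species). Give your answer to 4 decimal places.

0.1600

Total N = 14+12+24+22+20+22+13+23 = 150, so the proportions are 0.093333, 0.08, 0.16, 0.146667, 0.133333, 0.146667, 0.086667, 0.153333 (working shown to 6 dp, full precision carried).
The largest proportion is 0.16, i.e. d = 0.1600 to 4 decimal places.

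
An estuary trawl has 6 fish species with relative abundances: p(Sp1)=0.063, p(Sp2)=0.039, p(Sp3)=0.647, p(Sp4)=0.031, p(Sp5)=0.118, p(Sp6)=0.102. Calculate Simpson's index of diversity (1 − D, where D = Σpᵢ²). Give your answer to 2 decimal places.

0.55

D = 0.063² + 0.039² + 0.647² + 0.031² + 0.118² + 0.102² = 0.0040 + 0.0015 + 0.4186 + 0.0010 + 0.0139 + 0.0104 = 0.4494 (working shown to 4 dp, full precision carried).
So 1 − D = 0.5506, i.e. 0.55 to 2 decimal places.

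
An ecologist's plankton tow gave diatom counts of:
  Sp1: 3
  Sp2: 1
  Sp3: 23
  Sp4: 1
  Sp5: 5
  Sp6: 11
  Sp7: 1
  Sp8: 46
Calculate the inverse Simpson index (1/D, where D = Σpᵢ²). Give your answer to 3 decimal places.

Total N = 3+1+23+1+5+11+1+46 = 91, so the proportions are 0.032967, 0.010989, 0.252747, 0.010989, 0.054945, 0.120879, 0.010989, 0.505495 (working shown to 6 dp, full precision carried).
D = 0.032967² + 0.010989² + 0.252747² + 0.010989² + 0.054945² + 0.120879² + 0.010989² + 0.505495² = 0.001087 + 0.000121 + 0.063881 + 0.000121 + 0.003019 + 0.014612 + 0.000121 + 0.255525 = 0.338486.
So 1/D = 2.95433, i.e. 2.954 to 3 decimal places.

2.954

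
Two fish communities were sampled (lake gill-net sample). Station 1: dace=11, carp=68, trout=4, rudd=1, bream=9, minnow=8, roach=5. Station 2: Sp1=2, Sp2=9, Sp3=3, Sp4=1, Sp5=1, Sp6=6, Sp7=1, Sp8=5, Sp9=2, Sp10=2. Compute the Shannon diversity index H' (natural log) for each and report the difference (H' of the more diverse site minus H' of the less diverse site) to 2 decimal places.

Station 1: N=106, proportions 0.1038, 0.6415, 0.0377, 0.0094, 0.0849, 0.0755, 0.0472, giving H' = 1.2360 (working shown to 4 dp, full precision carried).
Station 2: N=32, proportions 0.0625, 0.2812, 0.0938, 0.0312, 0.0312, 0.1875, 0.0312, 0.1562, 0.0625, 0.0625, giving H' = 2.0274.
Difference = |1.2360 − 2.0274| = 0.7914, i.e. 0.79 to 2 decimal places.

0.79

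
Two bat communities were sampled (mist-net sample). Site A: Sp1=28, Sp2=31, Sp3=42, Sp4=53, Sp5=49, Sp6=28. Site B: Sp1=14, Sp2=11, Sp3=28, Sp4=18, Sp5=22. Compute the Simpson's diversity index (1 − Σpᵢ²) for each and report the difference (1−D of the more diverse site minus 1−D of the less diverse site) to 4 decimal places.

0.0426

Site A: N=231, proportions 0.121212, 0.134199, 0.181818, 0.229437, 0.212121, 0.121212, giving 1−D = 0.821911 (working shown to 6 dp, full precision carried).
Site B: N=93, proportions 0.150538, 0.11828, 0.301075, 0.193548, 0.236559, giving 1−D = 0.779281.
Difference = |0.821911 − 0.779281| = 0.042630, i.e. 0.0426 to 4 decimal places.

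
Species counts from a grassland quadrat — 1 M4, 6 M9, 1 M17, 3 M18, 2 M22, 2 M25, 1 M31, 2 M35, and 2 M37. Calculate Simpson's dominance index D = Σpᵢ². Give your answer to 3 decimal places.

0.160

Total N = 1+6+1+3+2+2+1+2+2 = 20, so the proportions are 0.05, 0.3, 0.05, 0.15, 0.1, 0.1, 0.05, 0.1, 0.1 (working shown to 5 dp, full precision carried).
D = 0.05² + 0.3² + 0.05² + 0.15² + 0.1² + 0.1² + 0.05² + 0.1² + 0.1² = 0.00250 + 0.09000 + 0.00250 + 0.02250 + 0.01000 + 0.01000 + 0.00250 + 0.01000 + 0.01000 = 0.16000.
To 3 decimal places, D = 0.160.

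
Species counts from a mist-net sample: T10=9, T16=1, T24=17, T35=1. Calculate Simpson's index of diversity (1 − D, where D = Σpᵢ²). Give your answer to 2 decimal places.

0.53

Total N = 9+1+17+1 = 28, so the proportions are 0.3214, 0.0357, 0.6071, 0.0357 (working shown to 4 dp, full precision carried).
D = 0.3214² + 0.0357² + 0.6071² + 0.0357² = 0.1033 + 0.0013 + 0.3686 + 0.0013 = 0.4745.
So 1 − D = 0.5255, i.e. 0.53 to 2 decimal places.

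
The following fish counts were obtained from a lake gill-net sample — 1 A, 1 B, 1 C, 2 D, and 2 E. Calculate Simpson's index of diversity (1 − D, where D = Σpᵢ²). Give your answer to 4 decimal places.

0.7755

Total N = 1+1+1+2+2 = 7, so the proportions are 0.142857, 0.142857, 0.142857, 0.285714, 0.285714 (working shown to 6 dp, full precision carried).
D = 0.142857² + 0.142857² + 0.142857² + 0.285714² + 0.285714² = 0.020408 + 0.020408 + 0.020408 + 0.081633 + 0.081633 = 0.224490.
So 1 − D = 0.775510, i.e. 0.7755 to 4 decimal places.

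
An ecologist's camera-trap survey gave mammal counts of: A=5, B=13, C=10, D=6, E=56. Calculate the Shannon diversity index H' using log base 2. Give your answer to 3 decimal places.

Total N = 5+13+10+6+56 = 90, so the proportions are 0.05556, 0.14444, 0.11111, 0.06667, 0.62222 (working shown to 5 dp, full precision carried).
Each pᵢ log₂ pᵢ term: 0.05556×(-4.16993)=-0.23166, 0.14444×(-2.79141)=-0.40320, 0.11111×(-3.16993)=-0.35221, 0.06667×(-3.90689)=-0.26046, 0.62222×(-0.68450)=-0.42591.
Sum = -1.67345, so H' = 1.673.

1.673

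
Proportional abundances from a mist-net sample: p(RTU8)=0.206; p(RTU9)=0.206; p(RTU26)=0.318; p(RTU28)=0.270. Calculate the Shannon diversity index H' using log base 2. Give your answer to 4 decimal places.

Each pᵢ log₂ pᵢ term (working shown to 6 dp, full precision carried): 0.206×(-2.279284)=-0.469532, 0.206×(-2.279284)=-0.469532, 0.318×(-1.652901)=-0.525623, 0.27×(-1.888969)=-0.510022.
Sum = -1.974709, so H' = 1.9747.

1.9747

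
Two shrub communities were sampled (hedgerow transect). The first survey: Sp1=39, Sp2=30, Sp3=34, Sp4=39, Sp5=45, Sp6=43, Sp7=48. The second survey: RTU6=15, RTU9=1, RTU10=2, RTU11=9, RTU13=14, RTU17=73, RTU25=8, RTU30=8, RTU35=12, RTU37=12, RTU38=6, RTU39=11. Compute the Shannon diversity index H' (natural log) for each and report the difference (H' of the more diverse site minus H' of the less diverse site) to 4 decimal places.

The first survey: N=278, proportions 0.1402878, 0.1079137, 0.1223022, 0.1402878, 0.1618705, 0.1546763, 0.1726619, giving H' = 1.9350346 (working shown to 7 dp, full precision carried).
The second survey: N=171, proportions 0.0877193, 0.005848, 0.0116959, 0.0526316, 0.0818713, 0.4269006, 0.0467836, 0.0467836, 0.0701754, 0.0701754, 0.0350877, 0.0643275, giving H' = 1.9722563.
Difference = |1.9350346 − 1.9722563| = 0.0372217, i.e. 0.0372 to 4 decimal places.

0.0372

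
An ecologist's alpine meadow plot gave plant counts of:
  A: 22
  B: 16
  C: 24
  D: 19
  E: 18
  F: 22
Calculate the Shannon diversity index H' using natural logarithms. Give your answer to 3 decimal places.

1.782

Total N = 22+16+24+19+18+22 = 121, so the proportions are 0.18182, 0.13223, 0.19835, 0.15702, 0.14876, 0.18182 (working shown to 5 dp, full precision carried).
Each pᵢ ln pᵢ term: 0.18182×(-1.70475)=-0.30995, 0.13223×(-2.02320)=-0.26753, 0.19835×(-1.61774)=-0.32087, 0.15702×(-1.85135)=-0.29071, 0.14876×(-1.90542)=-0.28345, 0.18182×(-1.70475)=-0.30995.
Sum = -1.78247, so H' = 1.782.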